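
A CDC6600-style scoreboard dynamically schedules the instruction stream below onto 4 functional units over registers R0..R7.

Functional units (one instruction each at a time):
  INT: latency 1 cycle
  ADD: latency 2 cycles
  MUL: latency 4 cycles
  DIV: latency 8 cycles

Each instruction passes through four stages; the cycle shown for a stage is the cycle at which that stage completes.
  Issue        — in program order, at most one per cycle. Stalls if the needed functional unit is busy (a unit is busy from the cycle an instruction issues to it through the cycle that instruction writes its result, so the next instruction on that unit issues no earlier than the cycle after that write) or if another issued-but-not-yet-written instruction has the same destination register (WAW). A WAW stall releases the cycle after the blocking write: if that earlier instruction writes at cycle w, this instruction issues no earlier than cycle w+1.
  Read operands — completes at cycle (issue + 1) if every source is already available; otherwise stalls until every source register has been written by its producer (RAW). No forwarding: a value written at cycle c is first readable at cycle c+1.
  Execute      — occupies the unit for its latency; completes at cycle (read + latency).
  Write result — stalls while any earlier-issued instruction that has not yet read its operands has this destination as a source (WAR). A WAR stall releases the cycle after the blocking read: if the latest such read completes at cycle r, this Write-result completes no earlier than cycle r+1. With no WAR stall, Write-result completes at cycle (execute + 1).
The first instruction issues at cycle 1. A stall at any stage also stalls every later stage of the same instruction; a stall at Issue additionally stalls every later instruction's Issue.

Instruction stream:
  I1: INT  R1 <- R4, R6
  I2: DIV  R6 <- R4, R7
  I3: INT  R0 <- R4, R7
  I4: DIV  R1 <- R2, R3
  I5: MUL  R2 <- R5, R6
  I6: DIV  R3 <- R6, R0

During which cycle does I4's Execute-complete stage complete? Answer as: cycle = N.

cycle = 22

t=1  I1 issues→INT
t=2  I1 reads; I2 issues→DIV
t=3  I1 exec-done; I2 reads
t=4  I1 writes R1
t=5  I3 issues→INT
t=6  I3 reads
t=7  I3 exec-done
t=8  I3 writes R0
t=11  I2 exec-done
t=12  I2 writes R6
t=13  I4 issues→DIV
t=14  I4 reads; I5 issues→MUL
t=15  I5 reads
t=19  I5 exec-done
t=20  I5 writes R2
t=22  I4 exec-done
t=23  I4 writes R1
t=24  I6 issues→DIV
t=25  I6 reads
t=33  I6 exec-done
t=34  I6 writes R3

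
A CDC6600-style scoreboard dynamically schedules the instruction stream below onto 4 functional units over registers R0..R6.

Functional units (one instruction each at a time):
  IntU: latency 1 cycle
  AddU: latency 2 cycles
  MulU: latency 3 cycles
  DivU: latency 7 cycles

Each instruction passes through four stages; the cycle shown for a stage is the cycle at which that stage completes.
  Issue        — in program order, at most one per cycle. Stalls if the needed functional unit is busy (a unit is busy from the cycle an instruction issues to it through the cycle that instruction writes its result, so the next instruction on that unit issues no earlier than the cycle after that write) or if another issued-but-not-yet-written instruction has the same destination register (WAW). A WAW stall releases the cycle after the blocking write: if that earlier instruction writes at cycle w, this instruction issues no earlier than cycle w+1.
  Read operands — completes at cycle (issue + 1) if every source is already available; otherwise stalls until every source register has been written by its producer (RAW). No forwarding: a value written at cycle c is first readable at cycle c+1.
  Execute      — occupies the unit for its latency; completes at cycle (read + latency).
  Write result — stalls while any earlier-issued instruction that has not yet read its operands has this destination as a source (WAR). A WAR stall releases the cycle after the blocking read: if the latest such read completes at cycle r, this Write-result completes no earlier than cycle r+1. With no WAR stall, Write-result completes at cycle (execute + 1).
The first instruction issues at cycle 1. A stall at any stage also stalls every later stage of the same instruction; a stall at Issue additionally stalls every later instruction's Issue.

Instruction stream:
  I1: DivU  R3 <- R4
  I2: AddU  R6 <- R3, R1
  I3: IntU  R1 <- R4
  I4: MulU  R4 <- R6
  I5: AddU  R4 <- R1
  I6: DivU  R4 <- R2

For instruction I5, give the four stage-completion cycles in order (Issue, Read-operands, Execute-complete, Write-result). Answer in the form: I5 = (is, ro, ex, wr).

I5 = (20, 21, 23, 24)

[1] I1 dispatched to DivU
[2] I1 operands ready | I2 dispatched to AddU
[3] I3 dispatched to IntU
[4] I3 operands ready | I4 dispatched to MulU
[5] I3 complete
[9] I1 complete
[10] R3←I1
[11] I2 operands ready
[12] R1←I3
[13] I2 complete
[14] R6←I2
[15] I4 operands ready
[18] I4 complete
[19] R4←I4
[20] I5 dispatched to AddU
[21] I5 operands ready
[23] I5 complete
[24] R4←I5
[25] I6 dispatched to DivU
[26] I6 operands ready
[33] I6 complete
[34] R4←I6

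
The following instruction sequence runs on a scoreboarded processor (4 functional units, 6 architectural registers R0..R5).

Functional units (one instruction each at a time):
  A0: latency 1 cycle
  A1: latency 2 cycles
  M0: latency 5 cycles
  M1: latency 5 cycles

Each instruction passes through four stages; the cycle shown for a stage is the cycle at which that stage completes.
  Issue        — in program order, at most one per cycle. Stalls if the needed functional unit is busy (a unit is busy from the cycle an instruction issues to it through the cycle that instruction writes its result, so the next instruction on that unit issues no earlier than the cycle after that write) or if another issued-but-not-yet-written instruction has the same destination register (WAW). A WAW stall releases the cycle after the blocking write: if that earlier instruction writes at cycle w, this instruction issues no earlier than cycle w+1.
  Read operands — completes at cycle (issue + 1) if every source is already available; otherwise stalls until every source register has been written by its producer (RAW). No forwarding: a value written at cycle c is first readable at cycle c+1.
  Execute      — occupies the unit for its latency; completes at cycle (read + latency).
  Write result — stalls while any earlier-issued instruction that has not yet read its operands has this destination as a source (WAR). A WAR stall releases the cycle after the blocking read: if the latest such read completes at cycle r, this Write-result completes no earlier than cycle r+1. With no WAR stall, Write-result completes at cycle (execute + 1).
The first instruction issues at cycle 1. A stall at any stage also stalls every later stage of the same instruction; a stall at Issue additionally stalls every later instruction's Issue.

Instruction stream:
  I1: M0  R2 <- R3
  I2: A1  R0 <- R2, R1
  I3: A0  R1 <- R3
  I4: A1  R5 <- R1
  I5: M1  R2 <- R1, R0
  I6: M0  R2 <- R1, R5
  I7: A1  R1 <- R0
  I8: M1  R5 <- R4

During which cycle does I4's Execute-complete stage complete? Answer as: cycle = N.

cycle = 16

I1  is:1  ro:2  ex:7  wr:8
I2  is:2  ro:9  ex:11  wr:12  — RAW R2: wait I1 write@8
I3  is:3  ro:4  ex:5  wr:10  — WAR R1: wait I2 read@9
I4  is:13  ro:14  ex:16  wr:17  — struct: A1 busy until I2 writes@12
I5  is:14  ro:15  ex:20  wr:21
I6  is:22  ro:23  ex:28  wr:29  — WAW R2: wait I5 write@21
I7  is:23  ro:24  ex:26  wr:27
I8  is:24  ro:25  ex:30  wr:31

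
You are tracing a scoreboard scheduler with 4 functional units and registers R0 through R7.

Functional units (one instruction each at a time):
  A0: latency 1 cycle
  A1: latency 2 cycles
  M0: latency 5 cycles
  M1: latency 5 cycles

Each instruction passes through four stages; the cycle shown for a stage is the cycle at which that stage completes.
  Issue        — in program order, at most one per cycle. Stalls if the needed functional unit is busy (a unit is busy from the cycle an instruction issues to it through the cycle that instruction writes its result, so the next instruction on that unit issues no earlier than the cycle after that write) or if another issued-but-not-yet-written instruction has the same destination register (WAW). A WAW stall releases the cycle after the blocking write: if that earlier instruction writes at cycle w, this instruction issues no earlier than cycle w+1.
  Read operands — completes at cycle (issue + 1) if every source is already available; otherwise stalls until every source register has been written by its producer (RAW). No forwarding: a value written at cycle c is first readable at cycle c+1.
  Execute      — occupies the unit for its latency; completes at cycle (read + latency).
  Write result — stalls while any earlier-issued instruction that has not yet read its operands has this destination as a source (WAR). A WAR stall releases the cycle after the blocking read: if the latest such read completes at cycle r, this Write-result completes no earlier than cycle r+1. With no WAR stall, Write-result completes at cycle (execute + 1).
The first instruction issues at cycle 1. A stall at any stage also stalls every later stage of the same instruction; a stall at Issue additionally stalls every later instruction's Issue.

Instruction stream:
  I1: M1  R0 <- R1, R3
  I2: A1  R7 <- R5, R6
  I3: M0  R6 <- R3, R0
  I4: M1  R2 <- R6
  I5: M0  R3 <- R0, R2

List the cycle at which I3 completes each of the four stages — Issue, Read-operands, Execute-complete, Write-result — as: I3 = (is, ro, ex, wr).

I1  is:1  ro:2  ex:7  wr:8
I2  is:2  ro:3  ex:5  wr:6
I3  is:3  ro:9  ex:14  wr:15  — RAW R0: wait I1 write@8
I4  is:9  ro:16  ex:21  wr:22  — struct: M1 busy until I1 writes@8, RAW R6: wait I3 write@15
I5  is:16  ro:23  ex:28  wr:29  — struct: M0 busy until I3 writes@15, RAW R2: wait I4 write@22

I3 = (3, 9, 14, 15)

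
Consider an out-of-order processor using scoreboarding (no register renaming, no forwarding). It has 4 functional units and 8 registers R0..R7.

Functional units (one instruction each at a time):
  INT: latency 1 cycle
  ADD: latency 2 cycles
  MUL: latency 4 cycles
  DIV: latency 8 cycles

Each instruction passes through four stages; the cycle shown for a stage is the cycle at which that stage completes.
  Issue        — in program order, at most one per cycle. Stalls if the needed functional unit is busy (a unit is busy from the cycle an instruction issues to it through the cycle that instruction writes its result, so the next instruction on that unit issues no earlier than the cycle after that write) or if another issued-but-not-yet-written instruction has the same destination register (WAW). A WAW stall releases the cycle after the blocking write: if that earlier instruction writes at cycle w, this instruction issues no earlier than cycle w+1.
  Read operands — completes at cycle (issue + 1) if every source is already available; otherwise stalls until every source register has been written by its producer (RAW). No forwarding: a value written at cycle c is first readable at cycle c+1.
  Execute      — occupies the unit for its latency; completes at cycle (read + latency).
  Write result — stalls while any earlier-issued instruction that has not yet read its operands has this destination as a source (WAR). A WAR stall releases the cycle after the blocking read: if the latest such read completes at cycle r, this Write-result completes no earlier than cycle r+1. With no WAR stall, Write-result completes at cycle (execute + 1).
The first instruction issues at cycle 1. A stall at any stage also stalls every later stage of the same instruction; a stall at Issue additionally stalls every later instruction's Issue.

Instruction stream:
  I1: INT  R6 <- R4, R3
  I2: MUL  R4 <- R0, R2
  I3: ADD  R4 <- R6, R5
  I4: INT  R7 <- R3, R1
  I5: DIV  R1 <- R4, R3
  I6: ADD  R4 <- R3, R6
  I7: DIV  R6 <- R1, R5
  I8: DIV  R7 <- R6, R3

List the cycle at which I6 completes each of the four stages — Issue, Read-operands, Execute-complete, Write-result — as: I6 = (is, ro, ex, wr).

I6 = (14, 15, 17, 18)

  I1 | 1 | 2 | 3 | 4
  I2 | 2 | 3 | 7 | 8
  I3 | 9 | 10 | 12 | 13   WAW R4: wait I2 write@8
  I4 | 10 | 11 | 12 | 13
  I5 | 11 | 14 | 22 | 23   RAW R4: wait I3 write@13
  I6 | 14 | 15 | 17 | 18   struct: ADD busy until I3 writes@13
  I7 | 24 | 25 | 33 | 34   struct: DIV busy until I5 writes@23
  I8 | 35 | 36 | 44 | 45   struct: DIV busy until I7 writes@34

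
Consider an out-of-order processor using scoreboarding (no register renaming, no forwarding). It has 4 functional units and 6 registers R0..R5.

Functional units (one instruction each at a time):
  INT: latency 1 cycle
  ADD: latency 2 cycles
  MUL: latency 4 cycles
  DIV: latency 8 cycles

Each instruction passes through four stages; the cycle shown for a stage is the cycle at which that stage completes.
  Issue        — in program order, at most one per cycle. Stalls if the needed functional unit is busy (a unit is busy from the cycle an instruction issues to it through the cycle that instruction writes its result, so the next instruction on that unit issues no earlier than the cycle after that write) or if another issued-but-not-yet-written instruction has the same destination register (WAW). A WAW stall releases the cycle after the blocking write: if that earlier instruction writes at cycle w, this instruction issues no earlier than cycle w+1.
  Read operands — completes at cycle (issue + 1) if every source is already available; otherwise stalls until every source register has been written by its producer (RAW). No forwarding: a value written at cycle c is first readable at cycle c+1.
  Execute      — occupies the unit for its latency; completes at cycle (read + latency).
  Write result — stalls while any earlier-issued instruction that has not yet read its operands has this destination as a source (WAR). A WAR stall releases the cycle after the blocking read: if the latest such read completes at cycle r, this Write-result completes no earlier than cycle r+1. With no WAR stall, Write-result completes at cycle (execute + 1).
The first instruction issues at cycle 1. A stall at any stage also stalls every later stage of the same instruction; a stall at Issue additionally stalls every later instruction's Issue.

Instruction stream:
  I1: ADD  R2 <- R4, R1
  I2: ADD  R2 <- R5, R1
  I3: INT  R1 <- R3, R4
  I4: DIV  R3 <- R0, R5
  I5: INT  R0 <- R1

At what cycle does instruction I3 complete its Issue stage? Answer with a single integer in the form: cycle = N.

c1: I1 dispatched to ADD
c2: I1 operands ready
c4: I1 complete
c5: R2←I1
c6: I2 dispatched to ADD
c7: I2 operands ready; I3 dispatched to INT
c8: I3 operands ready; I4 dispatched to DIV
c9: I2 complete; I3 complete; I4 operands ready
c10: R2←I2; R1←I3
c11: I5 dispatched to INT
c12: I5 operands ready
c13: I5 complete
c14: R0←I5
c17: I4 complete
c18: R3←I4

cycle = 7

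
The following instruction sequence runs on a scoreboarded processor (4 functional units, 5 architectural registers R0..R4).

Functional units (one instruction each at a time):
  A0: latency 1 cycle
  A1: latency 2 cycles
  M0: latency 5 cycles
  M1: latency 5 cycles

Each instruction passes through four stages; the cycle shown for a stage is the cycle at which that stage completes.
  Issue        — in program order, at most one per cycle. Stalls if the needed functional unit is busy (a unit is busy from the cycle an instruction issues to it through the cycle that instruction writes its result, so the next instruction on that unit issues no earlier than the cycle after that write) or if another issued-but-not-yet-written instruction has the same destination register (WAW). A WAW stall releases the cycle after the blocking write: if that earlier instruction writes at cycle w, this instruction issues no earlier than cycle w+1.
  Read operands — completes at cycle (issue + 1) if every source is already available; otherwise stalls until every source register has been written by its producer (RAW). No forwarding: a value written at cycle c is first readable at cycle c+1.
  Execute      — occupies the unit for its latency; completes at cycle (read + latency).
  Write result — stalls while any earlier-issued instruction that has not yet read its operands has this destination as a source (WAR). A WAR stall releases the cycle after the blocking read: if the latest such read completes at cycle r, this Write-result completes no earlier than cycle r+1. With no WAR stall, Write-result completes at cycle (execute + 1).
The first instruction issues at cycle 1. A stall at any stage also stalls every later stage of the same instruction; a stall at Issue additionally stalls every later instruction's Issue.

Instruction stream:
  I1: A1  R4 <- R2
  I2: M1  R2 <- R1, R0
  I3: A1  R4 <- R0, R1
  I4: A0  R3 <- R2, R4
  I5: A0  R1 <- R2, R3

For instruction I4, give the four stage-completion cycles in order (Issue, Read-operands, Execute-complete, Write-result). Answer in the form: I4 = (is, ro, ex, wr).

1) issue 1, read 2, done 4, write 5
2) issue 2, read 3, done 8, write 9
3) issue 6, read 7, done 9, write 10  <struct: A1 busy until I1 writes@5>
4) issue 7, read 11, done 12, write 13  <RAW R4: wait I3 write@10>
5) issue 14, read 15, done 16, write 17  <struct: A0 busy until I4 writes@13>

I4 = (7, 11, 12, 13)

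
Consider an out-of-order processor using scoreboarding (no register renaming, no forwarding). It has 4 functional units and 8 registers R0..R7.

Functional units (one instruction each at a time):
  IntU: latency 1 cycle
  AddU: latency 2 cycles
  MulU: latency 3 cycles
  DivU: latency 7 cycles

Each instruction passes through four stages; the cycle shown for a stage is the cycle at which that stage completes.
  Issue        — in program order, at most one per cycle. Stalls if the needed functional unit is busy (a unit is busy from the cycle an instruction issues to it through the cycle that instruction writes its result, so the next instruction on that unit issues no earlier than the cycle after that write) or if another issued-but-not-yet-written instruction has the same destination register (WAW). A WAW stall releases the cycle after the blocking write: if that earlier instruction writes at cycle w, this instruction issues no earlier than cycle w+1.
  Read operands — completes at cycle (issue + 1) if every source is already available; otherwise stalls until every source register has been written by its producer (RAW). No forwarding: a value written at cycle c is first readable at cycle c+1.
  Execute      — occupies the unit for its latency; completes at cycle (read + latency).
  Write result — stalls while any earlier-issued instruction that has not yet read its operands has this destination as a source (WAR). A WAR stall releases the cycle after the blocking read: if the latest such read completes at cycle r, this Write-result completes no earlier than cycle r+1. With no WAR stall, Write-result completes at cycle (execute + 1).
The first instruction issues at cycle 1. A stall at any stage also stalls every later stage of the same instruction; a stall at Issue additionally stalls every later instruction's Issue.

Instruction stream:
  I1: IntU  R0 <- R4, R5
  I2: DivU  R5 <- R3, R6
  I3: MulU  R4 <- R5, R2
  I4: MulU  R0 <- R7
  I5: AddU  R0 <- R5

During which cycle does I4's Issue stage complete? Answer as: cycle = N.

[I1] 1/2/3/4
[I2] 2/3/10/11
[I3] 3/12/15/16  (RAW R5: wait I2 write@11)
[I4] 17/18/21/22  (struct: MulU busy until I3 writes@16)
[I5] 23/24/26/27  (WAW R0: wait I4 write@22)

cycle = 17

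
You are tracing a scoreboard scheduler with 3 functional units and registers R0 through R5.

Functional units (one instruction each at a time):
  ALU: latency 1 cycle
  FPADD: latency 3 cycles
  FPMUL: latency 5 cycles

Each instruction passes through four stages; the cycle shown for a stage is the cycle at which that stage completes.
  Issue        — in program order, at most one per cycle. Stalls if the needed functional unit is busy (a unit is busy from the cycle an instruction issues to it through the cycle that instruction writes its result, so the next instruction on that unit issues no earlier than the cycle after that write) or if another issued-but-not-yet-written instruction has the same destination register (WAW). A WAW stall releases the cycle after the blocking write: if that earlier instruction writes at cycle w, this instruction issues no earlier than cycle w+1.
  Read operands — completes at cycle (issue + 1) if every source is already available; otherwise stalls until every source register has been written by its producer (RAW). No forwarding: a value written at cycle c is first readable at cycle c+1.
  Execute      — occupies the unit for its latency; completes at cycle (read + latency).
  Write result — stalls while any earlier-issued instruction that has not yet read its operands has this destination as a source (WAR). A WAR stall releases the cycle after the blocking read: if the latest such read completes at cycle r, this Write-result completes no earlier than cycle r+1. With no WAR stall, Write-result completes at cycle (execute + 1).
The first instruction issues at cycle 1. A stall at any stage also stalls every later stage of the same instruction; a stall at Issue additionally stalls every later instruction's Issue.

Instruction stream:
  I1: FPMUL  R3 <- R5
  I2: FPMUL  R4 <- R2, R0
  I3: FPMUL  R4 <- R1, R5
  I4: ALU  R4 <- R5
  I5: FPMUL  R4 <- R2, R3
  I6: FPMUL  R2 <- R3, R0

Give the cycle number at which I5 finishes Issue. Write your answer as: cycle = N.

cycle = 29

[I1] 1/2/7/8
[I2] 9/10/15/16  (struct: FPMUL busy until I1 writes@8)
[I3] 17/18/23/24  (struct: FPMUL busy until I2 writes@16)
[I4] 25/26/27/28  (WAW R4: wait I3 write@24)
[I5] 29/30/35/36  (WAW R4: wait I4 write@28)
[I6] 37/38/43/44  (struct: FPMUL busy until I5 writes@36)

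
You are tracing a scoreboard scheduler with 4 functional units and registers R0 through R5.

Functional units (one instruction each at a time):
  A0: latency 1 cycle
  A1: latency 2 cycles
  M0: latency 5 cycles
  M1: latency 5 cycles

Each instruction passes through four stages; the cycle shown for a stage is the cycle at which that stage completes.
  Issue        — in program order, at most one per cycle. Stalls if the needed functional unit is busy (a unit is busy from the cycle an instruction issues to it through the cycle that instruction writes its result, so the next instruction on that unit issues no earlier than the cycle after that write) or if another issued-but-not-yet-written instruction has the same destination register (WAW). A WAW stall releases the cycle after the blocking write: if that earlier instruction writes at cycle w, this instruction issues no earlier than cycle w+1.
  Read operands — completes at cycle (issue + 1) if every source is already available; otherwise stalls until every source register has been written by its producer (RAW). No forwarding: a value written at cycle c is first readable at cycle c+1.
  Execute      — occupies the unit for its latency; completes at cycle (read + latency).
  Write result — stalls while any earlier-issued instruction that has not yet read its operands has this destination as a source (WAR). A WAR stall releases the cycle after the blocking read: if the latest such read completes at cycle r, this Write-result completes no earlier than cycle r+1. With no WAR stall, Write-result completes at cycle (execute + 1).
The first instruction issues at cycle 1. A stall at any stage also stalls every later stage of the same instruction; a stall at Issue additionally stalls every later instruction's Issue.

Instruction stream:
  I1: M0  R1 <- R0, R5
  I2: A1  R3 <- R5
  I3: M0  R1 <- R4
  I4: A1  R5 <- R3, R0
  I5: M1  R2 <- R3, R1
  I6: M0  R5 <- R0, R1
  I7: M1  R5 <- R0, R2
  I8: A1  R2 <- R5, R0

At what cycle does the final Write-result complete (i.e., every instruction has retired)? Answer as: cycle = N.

[I1] 1/2/7/8
[I2] 2/3/5/6
[I3] 9/10/15/16  (struct: M0 busy until I1 writes@8)
[I4] 10/11/13/14
[I5] 11/17/22/23  (RAW R1: wait I3 write@16)
[I6] 17/18/23/24  (struct: M0 busy until I3 writes@16)
[I7] 25/26/31/32  (WAW R5: wait I6 write@24)
[I8] 26/33/35/36  (RAW R5: wait I7 write@32)

cycle = 36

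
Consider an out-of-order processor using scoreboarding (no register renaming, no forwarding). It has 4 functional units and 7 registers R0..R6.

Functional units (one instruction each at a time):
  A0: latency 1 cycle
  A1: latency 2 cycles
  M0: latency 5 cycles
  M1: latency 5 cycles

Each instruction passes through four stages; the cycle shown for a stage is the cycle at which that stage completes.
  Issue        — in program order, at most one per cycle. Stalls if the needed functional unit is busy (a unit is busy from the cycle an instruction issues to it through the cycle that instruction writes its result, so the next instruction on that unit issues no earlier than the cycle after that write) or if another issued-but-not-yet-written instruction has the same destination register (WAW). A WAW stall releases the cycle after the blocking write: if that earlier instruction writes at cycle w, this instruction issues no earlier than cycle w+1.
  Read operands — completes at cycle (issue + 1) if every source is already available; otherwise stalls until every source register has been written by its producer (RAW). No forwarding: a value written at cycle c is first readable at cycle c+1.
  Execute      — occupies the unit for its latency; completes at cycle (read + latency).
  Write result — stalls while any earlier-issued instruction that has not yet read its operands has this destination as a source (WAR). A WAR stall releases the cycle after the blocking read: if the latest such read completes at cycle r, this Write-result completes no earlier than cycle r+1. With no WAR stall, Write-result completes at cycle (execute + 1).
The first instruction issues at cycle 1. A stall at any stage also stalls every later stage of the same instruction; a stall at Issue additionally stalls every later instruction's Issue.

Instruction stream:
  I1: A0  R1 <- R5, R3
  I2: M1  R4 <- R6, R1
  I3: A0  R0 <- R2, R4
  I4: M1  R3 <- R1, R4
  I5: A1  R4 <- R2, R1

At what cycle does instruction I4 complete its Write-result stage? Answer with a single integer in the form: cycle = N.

cycle = 19

cycle 1: I1→A0
cycle 2: I1 RO, I2→M1
cycle 3: I1 EX
cycle 4: I1 WR R1
cycle 5: I2 RO, I3→A0
cycle 10: I2 EX
cycle 11: I2 WR R4
cycle 12: I3 RO, I4→M1
cycle 13: I3 EX, I4 RO, I5→A1
cycle 14: I3 WR R0, I5 RO
cycle 16: I5 EX
cycle 17: I5 WR R4
cycle 18: I4 EX
cycle 19: I4 WR R3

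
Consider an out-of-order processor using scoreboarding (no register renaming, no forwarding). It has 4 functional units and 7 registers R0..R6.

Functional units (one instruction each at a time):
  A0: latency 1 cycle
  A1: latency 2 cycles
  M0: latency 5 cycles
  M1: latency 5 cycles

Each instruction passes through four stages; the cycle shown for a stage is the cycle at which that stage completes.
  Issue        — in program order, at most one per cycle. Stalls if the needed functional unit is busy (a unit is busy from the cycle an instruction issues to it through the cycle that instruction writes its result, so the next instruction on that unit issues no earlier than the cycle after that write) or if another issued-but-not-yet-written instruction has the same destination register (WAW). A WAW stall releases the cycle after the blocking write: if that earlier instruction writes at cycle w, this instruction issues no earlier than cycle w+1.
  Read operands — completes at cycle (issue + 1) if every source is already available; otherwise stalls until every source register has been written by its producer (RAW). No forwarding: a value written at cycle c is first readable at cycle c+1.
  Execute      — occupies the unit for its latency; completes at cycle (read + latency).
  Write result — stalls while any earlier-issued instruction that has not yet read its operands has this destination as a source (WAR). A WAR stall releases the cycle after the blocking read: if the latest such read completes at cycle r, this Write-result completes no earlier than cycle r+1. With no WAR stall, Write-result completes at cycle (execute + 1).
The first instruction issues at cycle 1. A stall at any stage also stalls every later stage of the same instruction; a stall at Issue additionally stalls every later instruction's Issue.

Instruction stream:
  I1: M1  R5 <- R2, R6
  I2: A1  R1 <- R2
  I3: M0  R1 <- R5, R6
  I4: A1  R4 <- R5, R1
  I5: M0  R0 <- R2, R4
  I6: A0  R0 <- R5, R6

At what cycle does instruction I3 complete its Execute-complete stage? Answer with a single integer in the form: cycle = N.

[1] I1 issues→M1
[2] I1 reads, I2 issues→A1
[3] I2 reads
[5] I2 exec-done
[6] I2 writes R1
[7] I1 exec-done, I3 issues→M0
[8] I1 writes R5, I4 issues→A1
[9] I3 reads
[14] I3 exec-done
[15] I3 writes R1
[16] I4 reads, I5 issues→M0
[18] I4 exec-done
[19] I4 writes R4
[20] I5 reads
[25] I5 exec-done
[26] I5 writes R0
[27] I6 issues→A0
[28] I6 reads
[29] I6 exec-done
[30] I6 writes R0

cycle = 14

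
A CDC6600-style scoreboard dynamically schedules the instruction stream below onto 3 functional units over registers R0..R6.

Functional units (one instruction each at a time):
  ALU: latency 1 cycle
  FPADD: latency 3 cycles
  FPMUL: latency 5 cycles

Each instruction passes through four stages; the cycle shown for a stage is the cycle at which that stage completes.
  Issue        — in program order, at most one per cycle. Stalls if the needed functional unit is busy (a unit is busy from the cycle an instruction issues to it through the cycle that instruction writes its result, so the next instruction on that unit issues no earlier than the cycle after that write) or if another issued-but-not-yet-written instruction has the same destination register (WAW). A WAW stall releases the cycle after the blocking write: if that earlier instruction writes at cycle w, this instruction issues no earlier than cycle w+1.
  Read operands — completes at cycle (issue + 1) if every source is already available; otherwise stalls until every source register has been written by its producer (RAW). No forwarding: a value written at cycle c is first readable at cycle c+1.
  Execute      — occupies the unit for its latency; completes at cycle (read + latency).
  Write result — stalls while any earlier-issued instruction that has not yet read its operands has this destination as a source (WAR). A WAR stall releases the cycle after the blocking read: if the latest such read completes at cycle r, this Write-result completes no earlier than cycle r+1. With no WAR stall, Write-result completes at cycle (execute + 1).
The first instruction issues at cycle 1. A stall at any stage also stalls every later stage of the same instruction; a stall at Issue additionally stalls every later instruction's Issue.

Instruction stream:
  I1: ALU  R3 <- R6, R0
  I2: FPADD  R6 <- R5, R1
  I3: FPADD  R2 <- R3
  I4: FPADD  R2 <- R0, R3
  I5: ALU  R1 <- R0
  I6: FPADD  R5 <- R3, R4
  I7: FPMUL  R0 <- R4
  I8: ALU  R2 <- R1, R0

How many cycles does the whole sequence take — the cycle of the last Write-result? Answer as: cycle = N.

I1  is:1  ro:2  ex:3  wr:4
I2  is:2  ro:3  ex:6  wr:7
I3  is:8  ro:9  ex:12  wr:13  — struct: FPADD busy until I2 writes@7
I4  is:14  ro:15  ex:18  wr:19  — struct: FPADD busy until I3 writes@13
I5  is:15  ro:16  ex:17  wr:18
I6  is:20  ro:21  ex:24  wr:25  — struct: FPADD busy until I4 writes@19
I7  is:21  ro:22  ex:27  wr:28
I8  is:22  ro:29  ex:30  wr:31  — RAW R0: wait I7 write@28

cycle = 31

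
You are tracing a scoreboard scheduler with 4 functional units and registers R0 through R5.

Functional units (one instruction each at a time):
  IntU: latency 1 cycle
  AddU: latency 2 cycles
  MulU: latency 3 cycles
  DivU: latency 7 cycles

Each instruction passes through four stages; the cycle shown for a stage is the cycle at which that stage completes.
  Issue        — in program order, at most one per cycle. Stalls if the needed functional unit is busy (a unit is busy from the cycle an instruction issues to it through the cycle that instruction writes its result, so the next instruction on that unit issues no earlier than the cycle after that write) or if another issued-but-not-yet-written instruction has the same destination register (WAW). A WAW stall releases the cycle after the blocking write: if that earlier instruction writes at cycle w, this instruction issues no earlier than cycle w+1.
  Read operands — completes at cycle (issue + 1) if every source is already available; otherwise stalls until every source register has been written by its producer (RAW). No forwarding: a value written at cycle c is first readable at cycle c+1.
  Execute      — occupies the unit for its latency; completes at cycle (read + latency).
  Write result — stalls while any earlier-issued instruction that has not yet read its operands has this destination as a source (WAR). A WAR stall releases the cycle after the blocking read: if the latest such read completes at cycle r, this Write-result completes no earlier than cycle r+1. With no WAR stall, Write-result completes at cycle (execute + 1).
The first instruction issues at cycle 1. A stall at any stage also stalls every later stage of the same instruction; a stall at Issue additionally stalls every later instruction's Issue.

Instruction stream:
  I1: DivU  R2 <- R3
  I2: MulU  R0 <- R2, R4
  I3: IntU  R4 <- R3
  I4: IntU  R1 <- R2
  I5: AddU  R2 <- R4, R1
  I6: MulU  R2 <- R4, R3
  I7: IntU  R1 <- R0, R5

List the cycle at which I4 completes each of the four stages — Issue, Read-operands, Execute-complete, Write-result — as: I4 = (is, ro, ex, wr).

I4 = (13, 14, 15, 16)

c1: I1 dispatched to DivU
c2: I1 operands ready; I2 dispatched to MulU
c3: I3 dispatched to IntU
c4: I3 operands ready
c5: I3 complete
c9: I1 complete
c10: R2←I1
c11: I2 operands ready
c12: R4←I3
c13: I4 dispatched to IntU
c14: I2 complete; I4 operands ready; I5 dispatched to AddU
c15: R0←I2; I4 complete
c16: R1←I4
c17: I5 operands ready
c19: I5 complete
c20: R2←I5
c21: I6 dispatched to MulU
c22: I6 operands ready; I7 dispatched to IntU
c23: I7 operands ready
c24: I7 complete
c25: I6 complete; R1←I7
c26: R2←I6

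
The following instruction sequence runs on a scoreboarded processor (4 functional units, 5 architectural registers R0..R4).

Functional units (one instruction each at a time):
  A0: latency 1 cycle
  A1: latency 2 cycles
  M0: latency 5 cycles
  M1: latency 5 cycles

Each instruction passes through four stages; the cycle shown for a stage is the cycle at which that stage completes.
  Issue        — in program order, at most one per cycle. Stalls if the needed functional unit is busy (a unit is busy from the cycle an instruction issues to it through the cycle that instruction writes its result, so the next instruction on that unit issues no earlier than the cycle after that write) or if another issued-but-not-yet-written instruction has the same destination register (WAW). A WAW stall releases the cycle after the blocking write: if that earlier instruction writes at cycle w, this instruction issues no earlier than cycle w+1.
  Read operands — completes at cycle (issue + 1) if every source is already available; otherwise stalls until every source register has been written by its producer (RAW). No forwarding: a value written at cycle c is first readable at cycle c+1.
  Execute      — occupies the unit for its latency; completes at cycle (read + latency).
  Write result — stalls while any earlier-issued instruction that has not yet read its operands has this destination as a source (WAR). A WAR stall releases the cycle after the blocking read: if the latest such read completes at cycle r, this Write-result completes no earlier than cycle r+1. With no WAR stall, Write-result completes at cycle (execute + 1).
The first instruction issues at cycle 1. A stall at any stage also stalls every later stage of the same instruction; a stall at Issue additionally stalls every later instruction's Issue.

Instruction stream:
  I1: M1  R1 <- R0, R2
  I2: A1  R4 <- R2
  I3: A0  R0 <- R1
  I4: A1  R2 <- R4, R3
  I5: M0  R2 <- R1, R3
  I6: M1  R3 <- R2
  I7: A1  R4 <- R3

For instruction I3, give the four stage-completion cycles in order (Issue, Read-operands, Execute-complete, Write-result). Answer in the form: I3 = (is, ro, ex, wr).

[I1] 1/2/7/8
[I2] 2/3/5/6
[I3] 3/9/10/11  (RAW R1: wait I1 write@8)
[I4] 7/8/10/11  (struct: A1 busy until I2 writes@6)
[I5] 12/13/18/19  (WAW R2: wait I4 write@11)
[I6] 13/20/25/26  (RAW R2: wait I5 write@19)
[I7] 14/27/29/30  (RAW R3: wait I6 write@26)

I3 = (3, 9, 10, 11)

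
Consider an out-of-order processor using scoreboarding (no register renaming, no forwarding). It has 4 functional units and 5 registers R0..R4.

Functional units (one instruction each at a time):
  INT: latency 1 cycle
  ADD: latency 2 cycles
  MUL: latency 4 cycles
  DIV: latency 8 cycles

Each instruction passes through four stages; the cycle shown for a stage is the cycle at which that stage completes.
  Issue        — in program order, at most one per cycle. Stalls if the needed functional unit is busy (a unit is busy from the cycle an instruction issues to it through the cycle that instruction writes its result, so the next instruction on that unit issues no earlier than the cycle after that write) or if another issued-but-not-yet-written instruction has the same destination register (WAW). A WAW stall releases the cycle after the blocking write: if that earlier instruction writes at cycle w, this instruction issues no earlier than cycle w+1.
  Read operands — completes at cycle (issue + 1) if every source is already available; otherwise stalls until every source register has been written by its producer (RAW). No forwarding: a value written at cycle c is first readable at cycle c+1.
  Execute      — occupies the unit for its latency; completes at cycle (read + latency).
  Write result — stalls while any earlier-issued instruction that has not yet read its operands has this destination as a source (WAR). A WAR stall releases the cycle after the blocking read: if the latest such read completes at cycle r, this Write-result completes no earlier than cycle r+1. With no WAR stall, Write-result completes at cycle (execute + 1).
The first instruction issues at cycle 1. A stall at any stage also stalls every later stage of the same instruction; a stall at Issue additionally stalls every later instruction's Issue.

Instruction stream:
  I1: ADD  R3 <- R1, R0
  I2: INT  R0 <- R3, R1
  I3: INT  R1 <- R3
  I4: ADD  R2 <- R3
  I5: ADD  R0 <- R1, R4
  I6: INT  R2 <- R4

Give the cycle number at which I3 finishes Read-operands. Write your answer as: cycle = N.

cycle 1: I1→ADD
cycle 2: I1 RO · I2→INT
cycle 4: I1 EX
cycle 5: I1 WR R3
cycle 6: I2 RO
cycle 7: I2 EX
cycle 8: I2 WR R0
cycle 9: I3→INT
cycle 10: I3 RO · I4→ADD
cycle 11: I3 EX · I4 RO
cycle 12: I3 WR R1
cycle 13: I4 EX
cycle 14: I4 WR R2
cycle 15: I5→ADD
cycle 16: I5 RO · I6→INT
cycle 17: I6 RO
cycle 18: I5 EX · I6 EX
cycle 19: I5 WR R0 · I6 WR R2

cycle = 10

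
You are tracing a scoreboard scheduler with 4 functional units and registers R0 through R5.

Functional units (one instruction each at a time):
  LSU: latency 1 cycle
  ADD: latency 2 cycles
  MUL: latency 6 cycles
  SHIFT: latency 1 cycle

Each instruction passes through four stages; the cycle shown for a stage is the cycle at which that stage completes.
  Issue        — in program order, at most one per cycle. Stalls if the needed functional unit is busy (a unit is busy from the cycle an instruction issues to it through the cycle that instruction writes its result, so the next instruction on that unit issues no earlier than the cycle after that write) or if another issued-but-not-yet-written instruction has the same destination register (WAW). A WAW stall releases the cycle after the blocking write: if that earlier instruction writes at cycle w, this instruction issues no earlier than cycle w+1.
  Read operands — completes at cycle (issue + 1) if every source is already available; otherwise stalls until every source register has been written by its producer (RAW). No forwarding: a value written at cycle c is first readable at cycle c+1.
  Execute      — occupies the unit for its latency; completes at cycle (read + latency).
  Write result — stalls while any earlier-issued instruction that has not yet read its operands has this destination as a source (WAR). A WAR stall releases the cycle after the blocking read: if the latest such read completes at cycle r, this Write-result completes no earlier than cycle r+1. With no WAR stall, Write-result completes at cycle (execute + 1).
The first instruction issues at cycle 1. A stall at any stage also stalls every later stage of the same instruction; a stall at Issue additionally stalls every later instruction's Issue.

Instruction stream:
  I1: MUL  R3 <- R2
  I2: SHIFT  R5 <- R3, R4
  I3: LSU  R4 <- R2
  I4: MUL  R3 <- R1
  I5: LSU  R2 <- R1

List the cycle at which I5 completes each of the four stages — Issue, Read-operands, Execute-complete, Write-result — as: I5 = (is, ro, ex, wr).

I5 = (12, 13, 14, 15)

I1: IS=1 RO=2 EX=8 WR=9
I2: IS=2 RO=10 EX=11 WR=12  [RAW R3: wait I1 write@9]
I3: IS=3 RO=4 EX=5 WR=11  [WAR R4: wait I2 read@10]
I4: IS=10 RO=11 EX=17 WR=18  [struct: MUL busy until I1 writes@9]
I5: IS=12 RO=13 EX=14 WR=15  [struct: LSU busy until I3 writes@11]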